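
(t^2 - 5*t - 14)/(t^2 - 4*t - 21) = (t + 2)/(t + 3)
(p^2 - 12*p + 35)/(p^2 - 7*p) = (p - 5)/p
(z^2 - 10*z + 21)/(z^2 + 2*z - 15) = (z - 7)/(z + 5)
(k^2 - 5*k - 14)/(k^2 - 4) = (k - 7)/(k - 2)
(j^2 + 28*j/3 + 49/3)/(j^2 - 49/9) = 3*(j + 7)/(3*j - 7)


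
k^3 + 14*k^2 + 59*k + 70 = (k + 2)*(k + 5)*(k + 7)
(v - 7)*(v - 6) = v^2 - 13*v + 42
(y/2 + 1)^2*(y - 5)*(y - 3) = y^4/4 - y^3 - 13*y^2/4 + 7*y + 15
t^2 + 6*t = t*(t + 6)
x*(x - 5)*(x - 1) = x^3 - 6*x^2 + 5*x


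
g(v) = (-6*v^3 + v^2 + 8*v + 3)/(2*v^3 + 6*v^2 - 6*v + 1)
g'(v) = (-18*v^2 + 2*v + 8)/(2*v^3 + 6*v^2 - 6*v + 1) + (-6*v^2 - 12*v + 6)*(-6*v^3 + v^2 + 8*v + 3)/(2*v^3 + 6*v^2 - 6*v + 1)^2 = 2*(-19*v^4 + 20*v^3 - 45*v^2 - 17*v + 13)/(4*v^6 + 24*v^5 + 12*v^4 - 68*v^3 + 48*v^2 - 12*v + 1)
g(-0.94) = 0.13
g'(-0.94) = -0.80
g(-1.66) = 1.09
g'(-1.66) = -1.89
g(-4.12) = -33.05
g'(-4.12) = -99.82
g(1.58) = -0.38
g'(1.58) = -1.60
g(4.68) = -1.79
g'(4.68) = -0.17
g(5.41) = -1.90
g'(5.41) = -0.14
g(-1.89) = 1.58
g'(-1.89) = -2.40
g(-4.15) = -30.33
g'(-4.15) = -82.51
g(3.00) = -1.38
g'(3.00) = -0.35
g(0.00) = 3.00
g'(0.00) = 26.00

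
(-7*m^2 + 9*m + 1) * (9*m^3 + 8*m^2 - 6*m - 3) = -63*m^5 + 25*m^4 + 123*m^3 - 25*m^2 - 33*m - 3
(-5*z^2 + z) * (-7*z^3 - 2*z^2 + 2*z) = 35*z^5 + 3*z^4 - 12*z^3 + 2*z^2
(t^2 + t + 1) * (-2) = -2*t^2 - 2*t - 2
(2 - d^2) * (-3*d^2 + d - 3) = 3*d^4 - d^3 - 3*d^2 + 2*d - 6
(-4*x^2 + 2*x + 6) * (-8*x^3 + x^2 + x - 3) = 32*x^5 - 20*x^4 - 50*x^3 + 20*x^2 - 18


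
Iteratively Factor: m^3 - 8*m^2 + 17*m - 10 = (m - 2)*(m^2 - 6*m + 5) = (m - 2)*(m - 1)*(m - 5)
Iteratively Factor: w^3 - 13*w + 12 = (w - 1)*(w^2 + w - 12) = (w - 3)*(w - 1)*(w + 4)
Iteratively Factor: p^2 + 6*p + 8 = (p + 4)*(p + 2)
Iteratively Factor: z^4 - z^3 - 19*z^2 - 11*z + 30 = (z + 2)*(z^3 - 3*z^2 - 13*z + 15) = (z - 5)*(z + 2)*(z^2 + 2*z - 3) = (z - 5)*(z + 2)*(z + 3)*(z - 1)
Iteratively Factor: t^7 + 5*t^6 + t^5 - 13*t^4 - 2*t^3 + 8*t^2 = (t)*(t^6 + 5*t^5 + t^4 - 13*t^3 - 2*t^2 + 8*t) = t*(t - 1)*(t^5 + 6*t^4 + 7*t^3 - 6*t^2 - 8*t) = t*(t - 1)*(t + 1)*(t^4 + 5*t^3 + 2*t^2 - 8*t) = t*(t - 1)*(t + 1)*(t + 2)*(t^3 + 3*t^2 - 4*t) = t*(t - 1)^2*(t + 1)*(t + 2)*(t^2 + 4*t) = t*(t - 1)^2*(t + 1)*(t + 2)*(t + 4)*(t)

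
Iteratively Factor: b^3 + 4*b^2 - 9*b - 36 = (b + 3)*(b^2 + b - 12) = (b - 3)*(b + 3)*(b + 4)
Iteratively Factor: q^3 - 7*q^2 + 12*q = (q - 4)*(q^2 - 3*q) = q*(q - 4)*(q - 3)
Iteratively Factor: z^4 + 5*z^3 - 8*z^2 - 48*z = (z)*(z^3 + 5*z^2 - 8*z - 48) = z*(z + 4)*(z^2 + z - 12) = z*(z - 3)*(z + 4)*(z + 4)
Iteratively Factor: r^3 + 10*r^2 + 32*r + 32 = (r + 4)*(r^2 + 6*r + 8) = (r + 2)*(r + 4)*(r + 4)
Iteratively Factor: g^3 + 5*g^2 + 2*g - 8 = (g - 1)*(g^2 + 6*g + 8) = (g - 1)*(g + 4)*(g + 2)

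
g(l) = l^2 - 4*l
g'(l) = 2*l - 4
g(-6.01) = 60.16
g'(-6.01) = -16.02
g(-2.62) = 17.34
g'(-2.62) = -9.24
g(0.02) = -0.08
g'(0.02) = -3.96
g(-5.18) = 47.55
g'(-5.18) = -14.36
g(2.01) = -4.00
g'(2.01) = 0.02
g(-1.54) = 8.53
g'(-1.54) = -7.08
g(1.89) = -3.99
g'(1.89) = -0.22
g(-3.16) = 22.63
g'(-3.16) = -10.32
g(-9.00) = 117.00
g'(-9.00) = -22.00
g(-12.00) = 192.00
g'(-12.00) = -28.00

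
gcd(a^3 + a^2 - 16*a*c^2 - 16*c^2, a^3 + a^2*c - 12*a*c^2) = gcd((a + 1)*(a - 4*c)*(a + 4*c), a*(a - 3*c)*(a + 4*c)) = a + 4*c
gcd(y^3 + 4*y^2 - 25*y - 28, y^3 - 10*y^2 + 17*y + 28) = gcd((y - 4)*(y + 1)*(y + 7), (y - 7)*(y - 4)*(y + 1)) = y^2 - 3*y - 4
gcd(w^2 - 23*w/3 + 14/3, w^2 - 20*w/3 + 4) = w - 2/3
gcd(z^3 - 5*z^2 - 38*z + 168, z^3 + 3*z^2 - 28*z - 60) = z + 6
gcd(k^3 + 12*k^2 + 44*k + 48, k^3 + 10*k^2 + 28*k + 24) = k^2 + 8*k + 12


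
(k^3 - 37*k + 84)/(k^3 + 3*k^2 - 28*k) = (k - 3)/k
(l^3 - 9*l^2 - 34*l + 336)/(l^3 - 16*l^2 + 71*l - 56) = (l + 6)/(l - 1)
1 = 1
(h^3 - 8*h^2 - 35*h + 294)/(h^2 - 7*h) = h - 1 - 42/h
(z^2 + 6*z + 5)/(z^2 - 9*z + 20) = (z^2 + 6*z + 5)/(z^2 - 9*z + 20)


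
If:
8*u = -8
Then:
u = -1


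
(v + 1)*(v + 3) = v^2 + 4*v + 3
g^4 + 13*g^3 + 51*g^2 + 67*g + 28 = (g + 1)^2*(g + 4)*(g + 7)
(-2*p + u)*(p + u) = -2*p^2 - p*u + u^2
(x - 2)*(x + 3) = x^2 + x - 6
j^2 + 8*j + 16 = (j + 4)^2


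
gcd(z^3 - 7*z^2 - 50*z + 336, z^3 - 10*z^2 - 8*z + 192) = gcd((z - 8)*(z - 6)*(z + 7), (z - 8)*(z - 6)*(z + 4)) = z^2 - 14*z + 48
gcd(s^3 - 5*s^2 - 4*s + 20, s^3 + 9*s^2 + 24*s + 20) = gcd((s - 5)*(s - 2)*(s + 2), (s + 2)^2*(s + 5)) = s + 2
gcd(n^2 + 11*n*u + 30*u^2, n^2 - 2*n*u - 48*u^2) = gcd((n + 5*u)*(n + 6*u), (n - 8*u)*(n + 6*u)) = n + 6*u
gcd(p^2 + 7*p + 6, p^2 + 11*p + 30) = p + 6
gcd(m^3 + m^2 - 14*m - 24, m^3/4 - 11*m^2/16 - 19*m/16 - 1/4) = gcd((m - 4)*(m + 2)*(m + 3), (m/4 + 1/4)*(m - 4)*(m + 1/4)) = m - 4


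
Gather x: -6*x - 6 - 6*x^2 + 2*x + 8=-6*x^2 - 4*x + 2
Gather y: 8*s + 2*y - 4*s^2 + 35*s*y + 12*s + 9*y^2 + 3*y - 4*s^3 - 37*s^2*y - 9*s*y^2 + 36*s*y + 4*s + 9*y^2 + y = -4*s^3 - 4*s^2 + 24*s + y^2*(18 - 9*s) + y*(-37*s^2 + 71*s + 6)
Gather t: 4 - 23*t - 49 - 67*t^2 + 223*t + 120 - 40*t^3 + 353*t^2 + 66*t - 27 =-40*t^3 + 286*t^2 + 266*t + 48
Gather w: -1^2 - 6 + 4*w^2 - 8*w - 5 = 4*w^2 - 8*w - 12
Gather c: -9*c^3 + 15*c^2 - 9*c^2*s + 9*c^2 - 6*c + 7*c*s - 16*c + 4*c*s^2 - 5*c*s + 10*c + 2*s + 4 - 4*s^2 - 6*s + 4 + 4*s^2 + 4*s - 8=-9*c^3 + c^2*(24 - 9*s) + c*(4*s^2 + 2*s - 12)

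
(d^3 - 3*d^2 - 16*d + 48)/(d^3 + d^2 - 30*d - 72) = (d^2 - 7*d + 12)/(d^2 - 3*d - 18)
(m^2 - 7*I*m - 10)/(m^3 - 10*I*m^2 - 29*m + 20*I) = (m - 2*I)/(m^2 - 5*I*m - 4)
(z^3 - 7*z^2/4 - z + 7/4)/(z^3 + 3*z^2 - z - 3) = (z - 7/4)/(z + 3)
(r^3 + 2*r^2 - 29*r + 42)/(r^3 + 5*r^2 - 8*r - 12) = (r^2 + 4*r - 21)/(r^2 + 7*r + 6)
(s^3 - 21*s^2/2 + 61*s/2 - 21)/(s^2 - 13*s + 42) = (2*s^2 - 9*s + 7)/(2*(s - 7))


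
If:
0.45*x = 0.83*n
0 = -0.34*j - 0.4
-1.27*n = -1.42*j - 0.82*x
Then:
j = -1.18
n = 6.89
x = 12.71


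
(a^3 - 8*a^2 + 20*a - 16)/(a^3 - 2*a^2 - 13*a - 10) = (-a^3 + 8*a^2 - 20*a + 16)/(-a^3 + 2*a^2 + 13*a + 10)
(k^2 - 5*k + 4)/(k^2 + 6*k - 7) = (k - 4)/(k + 7)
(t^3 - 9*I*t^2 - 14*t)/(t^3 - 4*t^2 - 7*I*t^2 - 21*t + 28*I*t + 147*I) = t*(t - 2*I)/(t^2 - 4*t - 21)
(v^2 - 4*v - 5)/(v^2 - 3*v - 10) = (v + 1)/(v + 2)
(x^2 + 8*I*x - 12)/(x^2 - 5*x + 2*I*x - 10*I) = (x + 6*I)/(x - 5)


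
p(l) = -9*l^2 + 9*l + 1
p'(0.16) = 6.12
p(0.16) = 2.21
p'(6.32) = -104.76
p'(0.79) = -5.22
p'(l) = 9 - 18*l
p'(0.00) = 9.00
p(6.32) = -301.60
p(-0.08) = 0.22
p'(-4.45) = 89.10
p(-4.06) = -183.89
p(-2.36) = -70.37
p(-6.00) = -377.00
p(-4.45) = -217.27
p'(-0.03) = 9.54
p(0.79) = 2.49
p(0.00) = 1.00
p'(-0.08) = 10.44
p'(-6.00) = 117.00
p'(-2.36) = 51.48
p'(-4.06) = 82.08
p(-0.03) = 0.72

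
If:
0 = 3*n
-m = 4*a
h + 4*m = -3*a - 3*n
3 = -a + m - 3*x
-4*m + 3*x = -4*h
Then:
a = 1/21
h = 13/21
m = -4/21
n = 0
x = -68/63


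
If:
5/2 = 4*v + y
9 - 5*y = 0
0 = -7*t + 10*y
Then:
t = 18/7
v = 7/40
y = 9/5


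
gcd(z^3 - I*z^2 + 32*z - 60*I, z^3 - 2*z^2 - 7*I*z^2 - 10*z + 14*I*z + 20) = z^2 - 7*I*z - 10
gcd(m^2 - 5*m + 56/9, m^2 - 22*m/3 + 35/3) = m - 7/3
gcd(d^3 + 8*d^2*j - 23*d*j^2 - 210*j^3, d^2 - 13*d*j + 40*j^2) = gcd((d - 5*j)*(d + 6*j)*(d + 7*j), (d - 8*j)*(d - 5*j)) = d - 5*j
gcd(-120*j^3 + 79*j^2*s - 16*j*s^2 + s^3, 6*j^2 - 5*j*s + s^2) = -3*j + s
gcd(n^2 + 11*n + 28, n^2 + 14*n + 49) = n + 7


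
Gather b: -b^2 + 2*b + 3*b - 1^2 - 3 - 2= -b^2 + 5*b - 6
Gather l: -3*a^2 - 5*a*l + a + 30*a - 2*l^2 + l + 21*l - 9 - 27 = -3*a^2 + 31*a - 2*l^2 + l*(22 - 5*a) - 36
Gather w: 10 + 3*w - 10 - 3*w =0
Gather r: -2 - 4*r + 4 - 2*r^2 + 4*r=2 - 2*r^2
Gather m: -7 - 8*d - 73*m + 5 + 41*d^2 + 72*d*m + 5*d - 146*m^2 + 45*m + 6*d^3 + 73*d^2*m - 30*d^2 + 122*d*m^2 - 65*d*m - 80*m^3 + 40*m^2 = 6*d^3 + 11*d^2 - 3*d - 80*m^3 + m^2*(122*d - 106) + m*(73*d^2 + 7*d - 28) - 2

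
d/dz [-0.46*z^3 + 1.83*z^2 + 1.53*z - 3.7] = -1.38*z^2 + 3.66*z + 1.53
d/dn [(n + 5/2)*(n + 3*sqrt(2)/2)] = 2*n + 3*sqrt(2)/2 + 5/2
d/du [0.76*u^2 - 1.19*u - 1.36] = 1.52*u - 1.19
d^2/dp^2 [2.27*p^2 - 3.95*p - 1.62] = 4.54000000000000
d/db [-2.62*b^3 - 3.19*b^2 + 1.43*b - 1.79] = -7.86*b^2 - 6.38*b + 1.43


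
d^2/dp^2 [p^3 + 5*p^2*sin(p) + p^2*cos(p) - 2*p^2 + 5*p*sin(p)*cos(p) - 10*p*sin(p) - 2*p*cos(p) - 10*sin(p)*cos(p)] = -5*p^2*sin(p) - p^2*cos(p) + 6*p*sin(p) - 10*p*sin(2*p) + 22*p*cos(p) + 6*p + 14*sin(p) + 20*sin(2*p) - 18*cos(p) + 10*cos(2*p) - 4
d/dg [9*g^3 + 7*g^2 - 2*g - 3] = 27*g^2 + 14*g - 2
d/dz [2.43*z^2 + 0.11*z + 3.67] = 4.86*z + 0.11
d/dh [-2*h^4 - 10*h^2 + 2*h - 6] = -8*h^3 - 20*h + 2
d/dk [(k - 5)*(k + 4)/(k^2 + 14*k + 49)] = 3*(5*k + 11)/(k^3 + 21*k^2 + 147*k + 343)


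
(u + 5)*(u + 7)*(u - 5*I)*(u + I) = u^4 + 12*u^3 - 4*I*u^3 + 40*u^2 - 48*I*u^2 + 60*u - 140*I*u + 175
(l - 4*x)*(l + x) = l^2 - 3*l*x - 4*x^2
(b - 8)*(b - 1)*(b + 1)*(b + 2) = b^4 - 6*b^3 - 17*b^2 + 6*b + 16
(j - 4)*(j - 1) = j^2 - 5*j + 4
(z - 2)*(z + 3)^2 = z^3 + 4*z^2 - 3*z - 18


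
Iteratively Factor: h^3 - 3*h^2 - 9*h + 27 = (h - 3)*(h^2 - 9) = (h - 3)*(h + 3)*(h - 3)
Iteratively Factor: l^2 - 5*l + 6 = (l - 2)*(l - 3)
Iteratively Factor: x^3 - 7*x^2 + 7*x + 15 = (x + 1)*(x^2 - 8*x + 15) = (x - 3)*(x + 1)*(x - 5)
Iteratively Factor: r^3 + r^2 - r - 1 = (r + 1)*(r^2 - 1) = (r - 1)*(r + 1)*(r + 1)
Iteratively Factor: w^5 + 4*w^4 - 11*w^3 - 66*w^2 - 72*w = (w + 2)*(w^4 + 2*w^3 - 15*w^2 - 36*w) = (w - 4)*(w + 2)*(w^3 + 6*w^2 + 9*w) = w*(w - 4)*(w + 2)*(w^2 + 6*w + 9) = w*(w - 4)*(w + 2)*(w + 3)*(w + 3)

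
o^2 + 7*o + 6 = (o + 1)*(o + 6)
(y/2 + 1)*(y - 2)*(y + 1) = y^3/2 + y^2/2 - 2*y - 2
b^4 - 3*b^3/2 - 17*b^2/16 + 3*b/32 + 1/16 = (b - 2)*(b - 1/4)*(b + 1/4)*(b + 1/2)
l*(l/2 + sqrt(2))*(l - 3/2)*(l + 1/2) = l^4/2 - l^3/2 + sqrt(2)*l^3 - sqrt(2)*l^2 - 3*l^2/8 - 3*sqrt(2)*l/4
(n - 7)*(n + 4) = n^2 - 3*n - 28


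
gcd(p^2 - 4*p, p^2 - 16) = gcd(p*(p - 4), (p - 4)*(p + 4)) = p - 4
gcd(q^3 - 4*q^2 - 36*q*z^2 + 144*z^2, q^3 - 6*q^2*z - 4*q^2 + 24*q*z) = -q^2 + 6*q*z + 4*q - 24*z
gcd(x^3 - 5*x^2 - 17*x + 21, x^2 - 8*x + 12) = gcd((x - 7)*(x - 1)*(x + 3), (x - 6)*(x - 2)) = 1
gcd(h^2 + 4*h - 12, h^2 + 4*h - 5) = 1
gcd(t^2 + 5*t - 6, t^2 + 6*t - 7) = t - 1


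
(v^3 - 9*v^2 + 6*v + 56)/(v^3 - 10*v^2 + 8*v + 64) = (v - 7)/(v - 8)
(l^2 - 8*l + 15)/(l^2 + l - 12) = (l - 5)/(l + 4)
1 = 1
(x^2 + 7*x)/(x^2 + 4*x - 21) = x/(x - 3)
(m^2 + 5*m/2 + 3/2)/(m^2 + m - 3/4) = 2*(m + 1)/(2*m - 1)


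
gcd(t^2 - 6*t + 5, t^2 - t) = t - 1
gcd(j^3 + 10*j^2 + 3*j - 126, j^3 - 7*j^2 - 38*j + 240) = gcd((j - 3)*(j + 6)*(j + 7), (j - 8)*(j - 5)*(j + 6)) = j + 6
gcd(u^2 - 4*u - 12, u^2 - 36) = u - 6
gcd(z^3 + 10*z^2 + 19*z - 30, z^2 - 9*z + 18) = 1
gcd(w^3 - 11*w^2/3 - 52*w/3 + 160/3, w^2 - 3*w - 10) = w - 5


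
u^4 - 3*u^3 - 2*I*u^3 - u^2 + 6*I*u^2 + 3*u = u*(u - 3)*(u - I)^2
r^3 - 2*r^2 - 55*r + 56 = (r - 8)*(r - 1)*(r + 7)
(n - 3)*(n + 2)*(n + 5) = n^3 + 4*n^2 - 11*n - 30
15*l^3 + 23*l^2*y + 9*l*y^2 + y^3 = (l + y)*(3*l + y)*(5*l + y)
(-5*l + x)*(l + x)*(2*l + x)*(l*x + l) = -10*l^4*x - 10*l^4 - 13*l^3*x^2 - 13*l^3*x - 2*l^2*x^3 - 2*l^2*x^2 + l*x^4 + l*x^3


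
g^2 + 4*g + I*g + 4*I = (g + 4)*(g + I)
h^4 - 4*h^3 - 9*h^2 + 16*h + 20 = (h - 5)*(h - 2)*(h + 1)*(h + 2)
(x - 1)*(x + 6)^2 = x^3 + 11*x^2 + 24*x - 36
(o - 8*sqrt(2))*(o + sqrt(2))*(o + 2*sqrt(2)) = o^3 - 5*sqrt(2)*o^2 - 44*o - 32*sqrt(2)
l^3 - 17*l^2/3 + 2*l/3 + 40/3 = (l - 5)*(l - 2)*(l + 4/3)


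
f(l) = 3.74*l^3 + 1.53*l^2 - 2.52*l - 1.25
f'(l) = 11.22*l^2 + 3.06*l - 2.52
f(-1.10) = -1.60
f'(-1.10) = 7.69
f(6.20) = 933.29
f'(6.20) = 447.75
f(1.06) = 2.25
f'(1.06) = 13.33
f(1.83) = 22.18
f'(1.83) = 40.65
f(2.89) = 94.52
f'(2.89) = 100.03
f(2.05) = 32.23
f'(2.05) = 50.91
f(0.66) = -1.17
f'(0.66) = 4.39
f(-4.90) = -392.17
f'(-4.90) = 251.88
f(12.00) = 6651.55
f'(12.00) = 1649.88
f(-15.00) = -12241.70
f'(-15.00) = 2476.08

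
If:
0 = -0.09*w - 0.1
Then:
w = -1.11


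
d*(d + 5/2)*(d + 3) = d^3 + 11*d^2/2 + 15*d/2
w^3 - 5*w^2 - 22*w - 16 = (w - 8)*(w + 1)*(w + 2)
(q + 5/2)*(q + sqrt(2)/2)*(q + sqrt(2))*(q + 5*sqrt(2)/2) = q^4 + 5*q^3/2 + 4*sqrt(2)*q^3 + 17*q^2/2 + 10*sqrt(2)*q^2 + 5*sqrt(2)*q/2 + 85*q/4 + 25*sqrt(2)/4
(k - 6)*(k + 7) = k^2 + k - 42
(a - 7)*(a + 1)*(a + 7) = a^3 + a^2 - 49*a - 49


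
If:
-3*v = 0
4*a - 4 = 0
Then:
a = 1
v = 0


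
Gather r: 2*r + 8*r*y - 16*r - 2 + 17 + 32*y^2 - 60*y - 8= r*(8*y - 14) + 32*y^2 - 60*y + 7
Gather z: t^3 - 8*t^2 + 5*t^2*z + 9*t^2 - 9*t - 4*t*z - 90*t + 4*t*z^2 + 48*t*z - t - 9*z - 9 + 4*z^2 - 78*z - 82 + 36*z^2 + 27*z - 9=t^3 + t^2 - 100*t + z^2*(4*t + 40) + z*(5*t^2 + 44*t - 60) - 100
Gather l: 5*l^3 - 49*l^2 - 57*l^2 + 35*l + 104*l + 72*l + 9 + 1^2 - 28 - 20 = 5*l^3 - 106*l^2 + 211*l - 38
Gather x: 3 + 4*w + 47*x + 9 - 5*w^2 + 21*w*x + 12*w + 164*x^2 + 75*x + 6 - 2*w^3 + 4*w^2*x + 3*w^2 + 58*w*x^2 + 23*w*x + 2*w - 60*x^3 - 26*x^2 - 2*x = -2*w^3 - 2*w^2 + 18*w - 60*x^3 + x^2*(58*w + 138) + x*(4*w^2 + 44*w + 120) + 18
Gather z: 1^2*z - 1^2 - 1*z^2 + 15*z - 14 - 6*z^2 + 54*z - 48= -7*z^2 + 70*z - 63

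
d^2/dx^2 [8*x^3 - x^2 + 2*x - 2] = 48*x - 2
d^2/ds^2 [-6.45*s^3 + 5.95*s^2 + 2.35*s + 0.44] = 11.9 - 38.7*s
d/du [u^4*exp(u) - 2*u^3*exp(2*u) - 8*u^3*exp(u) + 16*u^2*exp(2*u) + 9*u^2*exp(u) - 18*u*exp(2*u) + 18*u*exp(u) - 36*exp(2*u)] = (u^4 - 4*u^3*exp(u) - 4*u^3 + 26*u^2*exp(u) - 15*u^2 - 4*u*exp(u) + 36*u - 90*exp(u) + 18)*exp(u)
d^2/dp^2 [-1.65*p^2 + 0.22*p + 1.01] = -3.30000000000000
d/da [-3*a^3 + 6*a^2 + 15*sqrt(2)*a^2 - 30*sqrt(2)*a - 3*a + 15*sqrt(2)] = -9*a^2 + 12*a + 30*sqrt(2)*a - 30*sqrt(2) - 3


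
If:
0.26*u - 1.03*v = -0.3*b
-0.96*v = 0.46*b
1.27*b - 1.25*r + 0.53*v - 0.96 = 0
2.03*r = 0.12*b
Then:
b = 1.02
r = 0.06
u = -3.11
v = -0.49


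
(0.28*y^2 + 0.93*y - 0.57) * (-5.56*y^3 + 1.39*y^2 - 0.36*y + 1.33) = -1.5568*y^5 - 4.7816*y^4 + 4.3611*y^3 - 0.7547*y^2 + 1.4421*y - 0.7581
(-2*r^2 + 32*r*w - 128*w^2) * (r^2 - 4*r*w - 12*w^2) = -2*r^4 + 40*r^3*w - 232*r^2*w^2 + 128*r*w^3 + 1536*w^4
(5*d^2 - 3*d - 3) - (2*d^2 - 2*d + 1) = 3*d^2 - d - 4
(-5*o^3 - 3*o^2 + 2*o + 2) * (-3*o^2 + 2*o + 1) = 15*o^5 - o^4 - 17*o^3 - 5*o^2 + 6*o + 2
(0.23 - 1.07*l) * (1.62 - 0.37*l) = 0.3959*l^2 - 1.8185*l + 0.3726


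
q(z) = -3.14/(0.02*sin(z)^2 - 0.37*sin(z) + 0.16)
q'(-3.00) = 25.83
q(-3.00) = -14.77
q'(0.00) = -45.38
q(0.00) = -19.62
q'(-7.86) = 0.03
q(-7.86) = -5.71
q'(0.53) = -1969.33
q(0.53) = 143.14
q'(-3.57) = 10628.26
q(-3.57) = -322.21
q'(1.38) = -5.82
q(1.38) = 17.06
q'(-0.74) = -5.25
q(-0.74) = -7.50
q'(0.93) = -41.43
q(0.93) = 25.37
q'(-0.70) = -5.75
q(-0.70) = -7.72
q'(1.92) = 12.36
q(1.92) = 18.47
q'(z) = -3.14*(-0.04*sin(z)*cos(z) + 0.37*cos(z))/(0.02*sin(z)^2 - 0.37*sin(z) + 0.16)^2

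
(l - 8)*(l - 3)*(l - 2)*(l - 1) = l^4 - 14*l^3 + 59*l^2 - 94*l + 48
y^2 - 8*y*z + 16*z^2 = (y - 4*z)^2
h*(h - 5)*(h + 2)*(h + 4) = h^4 + h^3 - 22*h^2 - 40*h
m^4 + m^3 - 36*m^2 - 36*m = m*(m - 6)*(m + 1)*(m + 6)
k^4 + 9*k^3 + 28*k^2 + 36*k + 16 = (k + 1)*(k + 2)^2*(k + 4)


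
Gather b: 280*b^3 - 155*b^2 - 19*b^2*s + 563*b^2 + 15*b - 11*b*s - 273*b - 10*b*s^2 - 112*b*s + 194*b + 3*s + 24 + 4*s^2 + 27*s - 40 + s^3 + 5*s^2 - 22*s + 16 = 280*b^3 + b^2*(408 - 19*s) + b*(-10*s^2 - 123*s - 64) + s^3 + 9*s^2 + 8*s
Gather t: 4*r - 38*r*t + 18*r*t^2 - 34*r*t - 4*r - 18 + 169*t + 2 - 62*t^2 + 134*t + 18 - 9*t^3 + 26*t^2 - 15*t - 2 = -9*t^3 + t^2*(18*r - 36) + t*(288 - 72*r)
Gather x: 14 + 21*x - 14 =21*x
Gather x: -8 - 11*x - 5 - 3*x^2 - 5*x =-3*x^2 - 16*x - 13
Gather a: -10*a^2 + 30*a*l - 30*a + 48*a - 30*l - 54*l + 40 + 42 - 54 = -10*a^2 + a*(30*l + 18) - 84*l + 28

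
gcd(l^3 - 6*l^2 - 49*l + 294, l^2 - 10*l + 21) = l - 7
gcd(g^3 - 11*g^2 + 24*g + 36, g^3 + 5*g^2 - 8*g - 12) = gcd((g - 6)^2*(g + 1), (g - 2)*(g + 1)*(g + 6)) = g + 1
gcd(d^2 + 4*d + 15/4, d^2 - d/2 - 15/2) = d + 5/2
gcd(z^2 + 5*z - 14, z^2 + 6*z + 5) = 1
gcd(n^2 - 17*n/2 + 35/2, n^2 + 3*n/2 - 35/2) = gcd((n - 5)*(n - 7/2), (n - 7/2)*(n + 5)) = n - 7/2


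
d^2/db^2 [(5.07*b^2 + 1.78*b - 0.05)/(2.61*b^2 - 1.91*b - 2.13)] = (74.79999*b^3 + 167.070276*b^2 + 60.868854*b + 30.600278)/(17.779581*b^6 - 39.033333*b^5 - 14.964696*b^4 + 56.741707*b^3 + 12.212568*b^2 - 25.996437*b - 9.663597)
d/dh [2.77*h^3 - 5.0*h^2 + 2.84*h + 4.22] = 8.31*h^2 - 10.0*h + 2.84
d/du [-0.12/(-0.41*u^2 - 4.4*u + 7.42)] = (-0.0984*u - 0.528)/(0.41*u^2 + 4.4*u - 7.42)^2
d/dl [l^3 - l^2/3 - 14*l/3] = 3*l^2 - 2*l/3 - 14/3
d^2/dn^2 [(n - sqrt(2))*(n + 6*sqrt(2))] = 2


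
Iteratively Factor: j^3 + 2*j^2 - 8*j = (j + 4)*(j^2 - 2*j) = (j - 2)*(j + 4)*(j)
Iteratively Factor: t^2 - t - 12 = (t + 3)*(t - 4)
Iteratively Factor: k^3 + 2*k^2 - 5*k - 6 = (k - 2)*(k^2 + 4*k + 3) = (k - 2)*(k + 1)*(k + 3)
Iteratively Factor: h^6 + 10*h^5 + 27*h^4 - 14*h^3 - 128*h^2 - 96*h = (h - 2)*(h^5 + 12*h^4 + 51*h^3 + 88*h^2 + 48*h) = (h - 2)*(h + 4)*(h^4 + 8*h^3 + 19*h^2 + 12*h) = (h - 2)*(h + 3)*(h + 4)*(h^3 + 5*h^2 + 4*h) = (h - 2)*(h + 1)*(h + 3)*(h + 4)*(h^2 + 4*h) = (h - 2)*(h + 1)*(h + 3)*(h + 4)^2*(h)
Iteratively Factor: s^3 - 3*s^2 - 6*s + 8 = (s - 4)*(s^2 + s - 2) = (s - 4)*(s + 2)*(s - 1)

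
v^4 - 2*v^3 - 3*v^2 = v^2*(v - 3)*(v + 1)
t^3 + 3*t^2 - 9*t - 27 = (t - 3)*(t + 3)^2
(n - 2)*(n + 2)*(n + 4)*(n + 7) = n^4 + 11*n^3 + 24*n^2 - 44*n - 112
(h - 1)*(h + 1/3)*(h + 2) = h^3 + 4*h^2/3 - 5*h/3 - 2/3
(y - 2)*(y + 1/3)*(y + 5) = y^3 + 10*y^2/3 - 9*y - 10/3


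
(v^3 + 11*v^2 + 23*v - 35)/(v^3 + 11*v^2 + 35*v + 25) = (v^2 + 6*v - 7)/(v^2 + 6*v + 5)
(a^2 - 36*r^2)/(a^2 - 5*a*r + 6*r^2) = (a^2 - 36*r^2)/(a^2 - 5*a*r + 6*r^2)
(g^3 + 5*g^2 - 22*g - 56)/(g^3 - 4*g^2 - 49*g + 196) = (g + 2)/(g - 7)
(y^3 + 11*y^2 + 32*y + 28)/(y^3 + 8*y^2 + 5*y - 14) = (y + 2)/(y - 1)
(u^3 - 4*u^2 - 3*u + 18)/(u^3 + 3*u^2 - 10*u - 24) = (u - 3)/(u + 4)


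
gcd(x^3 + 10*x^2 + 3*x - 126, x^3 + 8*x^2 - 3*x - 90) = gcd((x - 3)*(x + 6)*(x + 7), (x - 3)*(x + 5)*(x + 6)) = x^2 + 3*x - 18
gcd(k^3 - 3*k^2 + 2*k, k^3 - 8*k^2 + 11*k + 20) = 1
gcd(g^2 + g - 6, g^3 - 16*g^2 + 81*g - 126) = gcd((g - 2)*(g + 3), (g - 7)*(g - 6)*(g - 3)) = 1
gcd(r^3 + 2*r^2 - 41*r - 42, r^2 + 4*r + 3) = r + 1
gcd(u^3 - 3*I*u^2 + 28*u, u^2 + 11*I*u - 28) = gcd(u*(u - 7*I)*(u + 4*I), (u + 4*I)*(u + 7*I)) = u + 4*I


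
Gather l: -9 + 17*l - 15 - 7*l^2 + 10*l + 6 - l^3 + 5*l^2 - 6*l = -l^3 - 2*l^2 + 21*l - 18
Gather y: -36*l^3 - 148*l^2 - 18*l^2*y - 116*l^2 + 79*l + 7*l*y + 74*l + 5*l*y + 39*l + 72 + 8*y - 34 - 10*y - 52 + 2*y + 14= -36*l^3 - 264*l^2 + 192*l + y*(-18*l^2 + 12*l)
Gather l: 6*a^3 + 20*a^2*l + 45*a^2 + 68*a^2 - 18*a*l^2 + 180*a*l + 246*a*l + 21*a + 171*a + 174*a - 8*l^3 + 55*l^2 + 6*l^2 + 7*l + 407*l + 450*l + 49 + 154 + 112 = 6*a^3 + 113*a^2 + 366*a - 8*l^3 + l^2*(61 - 18*a) + l*(20*a^2 + 426*a + 864) + 315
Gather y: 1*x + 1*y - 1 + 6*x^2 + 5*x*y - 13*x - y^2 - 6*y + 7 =6*x^2 - 12*x - y^2 + y*(5*x - 5) + 6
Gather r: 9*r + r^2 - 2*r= r^2 + 7*r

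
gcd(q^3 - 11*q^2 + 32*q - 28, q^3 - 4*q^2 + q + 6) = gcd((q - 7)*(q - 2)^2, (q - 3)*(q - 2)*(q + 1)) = q - 2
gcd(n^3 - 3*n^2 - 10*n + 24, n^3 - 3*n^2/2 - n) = n - 2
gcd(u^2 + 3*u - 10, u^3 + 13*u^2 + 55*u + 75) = u + 5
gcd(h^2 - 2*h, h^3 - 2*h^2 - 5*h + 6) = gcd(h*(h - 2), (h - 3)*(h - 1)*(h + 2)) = 1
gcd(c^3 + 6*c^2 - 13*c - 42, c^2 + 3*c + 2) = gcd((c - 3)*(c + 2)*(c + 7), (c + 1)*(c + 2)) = c + 2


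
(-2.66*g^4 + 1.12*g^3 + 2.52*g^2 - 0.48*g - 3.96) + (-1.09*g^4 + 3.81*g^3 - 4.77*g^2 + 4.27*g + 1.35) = -3.75*g^4 + 4.93*g^3 - 2.25*g^2 + 3.79*g - 2.61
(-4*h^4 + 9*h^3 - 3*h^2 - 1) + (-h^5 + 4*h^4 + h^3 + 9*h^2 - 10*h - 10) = -h^5 + 10*h^3 + 6*h^2 - 10*h - 11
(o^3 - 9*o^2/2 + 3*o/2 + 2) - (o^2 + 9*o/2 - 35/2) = o^3 - 11*o^2/2 - 3*o + 39/2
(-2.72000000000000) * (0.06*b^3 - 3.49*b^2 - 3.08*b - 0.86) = -0.1632*b^3 + 9.4928*b^2 + 8.3776*b + 2.3392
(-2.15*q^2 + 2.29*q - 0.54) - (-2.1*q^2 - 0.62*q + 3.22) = -0.0499999999999998*q^2 + 2.91*q - 3.76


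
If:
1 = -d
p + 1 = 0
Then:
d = -1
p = -1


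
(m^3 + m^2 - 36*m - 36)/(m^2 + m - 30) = (m^2 - 5*m - 6)/(m - 5)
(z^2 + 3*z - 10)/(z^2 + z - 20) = (z - 2)/(z - 4)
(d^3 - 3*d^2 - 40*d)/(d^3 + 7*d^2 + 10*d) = (d - 8)/(d + 2)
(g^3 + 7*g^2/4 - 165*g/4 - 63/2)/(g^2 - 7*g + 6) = (4*g^2 + 31*g + 21)/(4*(g - 1))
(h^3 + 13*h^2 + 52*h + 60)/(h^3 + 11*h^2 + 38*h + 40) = (h + 6)/(h + 4)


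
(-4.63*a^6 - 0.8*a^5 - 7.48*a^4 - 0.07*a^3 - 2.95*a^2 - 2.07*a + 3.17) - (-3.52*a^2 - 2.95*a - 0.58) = -4.63*a^6 - 0.8*a^5 - 7.48*a^4 - 0.07*a^3 + 0.57*a^2 + 0.88*a + 3.75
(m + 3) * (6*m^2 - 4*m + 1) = 6*m^3 + 14*m^2 - 11*m + 3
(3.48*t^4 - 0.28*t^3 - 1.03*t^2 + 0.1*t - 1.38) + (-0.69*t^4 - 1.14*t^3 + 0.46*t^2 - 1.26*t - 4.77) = 2.79*t^4 - 1.42*t^3 - 0.57*t^2 - 1.16*t - 6.15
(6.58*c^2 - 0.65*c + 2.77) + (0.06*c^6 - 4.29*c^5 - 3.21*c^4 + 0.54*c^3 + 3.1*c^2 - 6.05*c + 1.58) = 0.06*c^6 - 4.29*c^5 - 3.21*c^4 + 0.54*c^3 + 9.68*c^2 - 6.7*c + 4.35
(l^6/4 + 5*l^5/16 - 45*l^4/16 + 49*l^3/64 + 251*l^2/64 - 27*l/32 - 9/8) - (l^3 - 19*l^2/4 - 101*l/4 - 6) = l^6/4 + 5*l^5/16 - 45*l^4/16 - 15*l^3/64 + 555*l^2/64 + 781*l/32 + 39/8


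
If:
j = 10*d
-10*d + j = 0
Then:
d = j/10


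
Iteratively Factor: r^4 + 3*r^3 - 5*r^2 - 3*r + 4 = (r + 4)*(r^3 - r^2 - r + 1) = (r - 1)*(r + 4)*(r^2 - 1) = (r - 1)^2*(r + 4)*(r + 1)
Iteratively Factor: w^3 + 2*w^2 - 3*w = (w)*(w^2 + 2*w - 3) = w*(w + 3)*(w - 1)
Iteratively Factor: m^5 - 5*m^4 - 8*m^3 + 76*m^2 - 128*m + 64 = (m + 4)*(m^4 - 9*m^3 + 28*m^2 - 36*m + 16) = (m - 2)*(m + 4)*(m^3 - 7*m^2 + 14*m - 8) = (m - 2)*(m - 1)*(m + 4)*(m^2 - 6*m + 8) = (m - 2)^2*(m - 1)*(m + 4)*(m - 4)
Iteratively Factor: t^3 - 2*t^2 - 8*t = (t + 2)*(t^2 - 4*t) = t*(t + 2)*(t - 4)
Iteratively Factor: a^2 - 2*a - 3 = (a - 3)*(a + 1)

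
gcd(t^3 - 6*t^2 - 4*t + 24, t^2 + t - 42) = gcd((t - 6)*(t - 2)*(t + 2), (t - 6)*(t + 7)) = t - 6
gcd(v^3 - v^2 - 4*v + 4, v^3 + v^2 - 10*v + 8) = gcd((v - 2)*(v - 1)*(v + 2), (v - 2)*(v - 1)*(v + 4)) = v^2 - 3*v + 2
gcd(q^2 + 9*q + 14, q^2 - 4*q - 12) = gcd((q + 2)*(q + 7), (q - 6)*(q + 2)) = q + 2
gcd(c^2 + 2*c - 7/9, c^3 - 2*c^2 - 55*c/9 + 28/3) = c + 7/3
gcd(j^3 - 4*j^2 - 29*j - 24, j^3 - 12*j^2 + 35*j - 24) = j - 8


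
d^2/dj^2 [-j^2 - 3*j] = -2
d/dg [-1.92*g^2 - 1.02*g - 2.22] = -3.84*g - 1.02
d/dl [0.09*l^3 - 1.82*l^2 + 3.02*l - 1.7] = 0.27*l^2 - 3.64*l + 3.02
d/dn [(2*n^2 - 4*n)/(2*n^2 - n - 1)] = 2*(3*n^2 - 2*n + 2)/(4*n^4 - 4*n^3 - 3*n^2 + 2*n + 1)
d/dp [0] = 0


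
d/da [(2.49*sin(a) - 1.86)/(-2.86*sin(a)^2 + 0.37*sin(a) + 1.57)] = (7.1214*sin(a)^2 - 10.6392*sin(a) + 4.5975)*cos(a)/(8.1796*sin(a)^4 - 2.1164*sin(a)^3 - 8.8435*sin(a)^2 + 1.1618*sin(a) + 2.4649)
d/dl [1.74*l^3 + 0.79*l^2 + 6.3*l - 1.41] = 5.22*l^2 + 1.58*l + 6.3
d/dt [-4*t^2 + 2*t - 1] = 2 - 8*t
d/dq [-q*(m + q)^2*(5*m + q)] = -5*m^3 - 22*m^2*q - 21*m*q^2 - 4*q^3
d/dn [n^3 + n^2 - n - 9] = 3*n^2 + 2*n - 1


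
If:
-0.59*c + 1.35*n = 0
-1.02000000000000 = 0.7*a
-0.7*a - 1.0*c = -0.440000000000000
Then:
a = -1.46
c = 1.46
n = 0.64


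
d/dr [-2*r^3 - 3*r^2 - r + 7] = -6*r^2 - 6*r - 1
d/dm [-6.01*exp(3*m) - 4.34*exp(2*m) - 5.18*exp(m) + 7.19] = (-18.03*exp(2*m) - 8.68*exp(m) - 5.18)*exp(m)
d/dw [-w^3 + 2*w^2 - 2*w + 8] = -3*w^2 + 4*w - 2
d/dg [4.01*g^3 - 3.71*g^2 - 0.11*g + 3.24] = 12.03*g^2 - 7.42*g - 0.11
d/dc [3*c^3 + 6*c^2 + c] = 9*c^2 + 12*c + 1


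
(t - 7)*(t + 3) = t^2 - 4*t - 21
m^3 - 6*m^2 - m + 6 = (m - 6)*(m - 1)*(m + 1)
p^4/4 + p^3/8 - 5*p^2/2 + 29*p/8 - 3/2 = (p/4 + 1)*(p - 3/2)*(p - 1)^2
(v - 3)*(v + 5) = v^2 + 2*v - 15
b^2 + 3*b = b*(b + 3)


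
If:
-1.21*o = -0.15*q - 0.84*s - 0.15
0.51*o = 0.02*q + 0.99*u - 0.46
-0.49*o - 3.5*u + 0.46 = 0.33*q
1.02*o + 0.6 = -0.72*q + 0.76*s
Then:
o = -0.41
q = -0.90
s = -0.61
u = 0.27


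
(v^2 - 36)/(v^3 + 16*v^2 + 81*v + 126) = (v - 6)/(v^2 + 10*v + 21)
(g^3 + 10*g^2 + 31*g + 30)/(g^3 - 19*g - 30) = (g + 5)/(g - 5)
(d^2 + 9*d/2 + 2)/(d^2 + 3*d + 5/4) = 2*(d + 4)/(2*d + 5)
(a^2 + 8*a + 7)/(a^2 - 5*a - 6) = (a + 7)/(a - 6)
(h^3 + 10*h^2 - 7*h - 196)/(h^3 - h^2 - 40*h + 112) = (h + 7)/(h - 4)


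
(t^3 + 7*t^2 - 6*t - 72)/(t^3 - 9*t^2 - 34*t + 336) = (t^2 + t - 12)/(t^2 - 15*t + 56)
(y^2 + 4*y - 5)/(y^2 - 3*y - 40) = (y - 1)/(y - 8)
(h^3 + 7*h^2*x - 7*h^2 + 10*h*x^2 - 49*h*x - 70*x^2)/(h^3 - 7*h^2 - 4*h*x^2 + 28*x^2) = (-h - 5*x)/(-h + 2*x)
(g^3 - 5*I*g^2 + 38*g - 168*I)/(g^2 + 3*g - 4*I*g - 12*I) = (g^2 - I*g + 42)/(g + 3)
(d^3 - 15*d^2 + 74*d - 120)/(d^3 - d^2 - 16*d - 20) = (d^2 - 10*d + 24)/(d^2 + 4*d + 4)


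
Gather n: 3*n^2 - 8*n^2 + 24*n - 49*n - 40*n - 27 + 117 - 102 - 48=-5*n^2 - 65*n - 60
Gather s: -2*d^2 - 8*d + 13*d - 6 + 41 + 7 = -2*d^2 + 5*d + 42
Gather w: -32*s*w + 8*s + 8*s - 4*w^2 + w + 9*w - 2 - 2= 16*s - 4*w^2 + w*(10 - 32*s) - 4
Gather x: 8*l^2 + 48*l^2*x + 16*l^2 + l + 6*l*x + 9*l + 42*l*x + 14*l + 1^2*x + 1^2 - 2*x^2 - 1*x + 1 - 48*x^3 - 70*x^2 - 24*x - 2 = 24*l^2 + 24*l - 48*x^3 - 72*x^2 + x*(48*l^2 + 48*l - 24)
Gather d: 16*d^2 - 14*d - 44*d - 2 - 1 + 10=16*d^2 - 58*d + 7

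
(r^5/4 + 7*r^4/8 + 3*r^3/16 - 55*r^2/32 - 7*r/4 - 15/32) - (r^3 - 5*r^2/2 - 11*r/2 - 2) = r^5/4 + 7*r^4/8 - 13*r^3/16 + 25*r^2/32 + 15*r/4 + 49/32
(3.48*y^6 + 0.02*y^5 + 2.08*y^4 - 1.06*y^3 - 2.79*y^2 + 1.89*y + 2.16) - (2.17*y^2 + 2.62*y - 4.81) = 3.48*y^6 + 0.02*y^5 + 2.08*y^4 - 1.06*y^3 - 4.96*y^2 - 0.73*y + 6.97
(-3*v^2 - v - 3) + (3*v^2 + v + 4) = 1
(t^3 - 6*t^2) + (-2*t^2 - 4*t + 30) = t^3 - 8*t^2 - 4*t + 30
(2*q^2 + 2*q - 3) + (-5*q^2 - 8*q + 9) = -3*q^2 - 6*q + 6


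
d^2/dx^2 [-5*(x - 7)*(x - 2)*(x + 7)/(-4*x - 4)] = 5*(x^3 + 3*x^2 + 3*x + 145)/(2*(x^3 + 3*x^2 + 3*x + 1))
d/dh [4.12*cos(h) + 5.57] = -4.12*sin(h)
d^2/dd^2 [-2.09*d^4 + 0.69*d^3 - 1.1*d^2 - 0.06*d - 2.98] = -25.08*d^2 + 4.14*d - 2.2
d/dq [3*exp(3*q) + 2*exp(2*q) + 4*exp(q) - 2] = (9*exp(2*q) + 4*exp(q) + 4)*exp(q)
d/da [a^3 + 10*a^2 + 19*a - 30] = 3*a^2 + 20*a + 19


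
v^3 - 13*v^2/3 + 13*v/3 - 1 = (v - 3)*(v - 1)*(v - 1/3)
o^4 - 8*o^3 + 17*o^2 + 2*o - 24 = (o - 4)*(o - 3)*(o - 2)*(o + 1)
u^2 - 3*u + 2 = (u - 2)*(u - 1)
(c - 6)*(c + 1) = c^2 - 5*c - 6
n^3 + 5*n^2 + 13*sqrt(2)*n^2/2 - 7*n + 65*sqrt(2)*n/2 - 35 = (n + 5)*(n - sqrt(2)/2)*(n + 7*sqrt(2))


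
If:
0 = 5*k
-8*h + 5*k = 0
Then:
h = 0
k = 0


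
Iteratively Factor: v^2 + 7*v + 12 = (v + 3)*(v + 4)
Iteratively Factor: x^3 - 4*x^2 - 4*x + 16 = (x - 4)*(x^2 - 4) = (x - 4)*(x - 2)*(x + 2)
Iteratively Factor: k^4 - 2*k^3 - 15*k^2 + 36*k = (k)*(k^3 - 2*k^2 - 15*k + 36) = k*(k - 3)*(k^2 + k - 12) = k*(k - 3)*(k + 4)*(k - 3)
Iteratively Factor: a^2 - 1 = (a + 1)*(a - 1)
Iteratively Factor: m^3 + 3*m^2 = (m + 3)*(m^2) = m*(m + 3)*(m)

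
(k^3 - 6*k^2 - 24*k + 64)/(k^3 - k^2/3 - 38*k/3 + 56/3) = 3*(k - 8)/(3*k - 7)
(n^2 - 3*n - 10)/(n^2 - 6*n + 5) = (n + 2)/(n - 1)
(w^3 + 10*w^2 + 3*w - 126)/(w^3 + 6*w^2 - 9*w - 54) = (w + 7)/(w + 3)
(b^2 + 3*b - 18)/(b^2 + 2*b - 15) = (b + 6)/(b + 5)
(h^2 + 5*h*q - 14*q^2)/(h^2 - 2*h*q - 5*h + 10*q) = (h + 7*q)/(h - 5)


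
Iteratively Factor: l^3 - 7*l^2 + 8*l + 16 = (l + 1)*(l^2 - 8*l + 16) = (l - 4)*(l + 1)*(l - 4)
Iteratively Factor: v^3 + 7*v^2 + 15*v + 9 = (v + 3)*(v^2 + 4*v + 3) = (v + 3)^2*(v + 1)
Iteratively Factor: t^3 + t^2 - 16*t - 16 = (t - 4)*(t^2 + 5*t + 4) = (t - 4)*(t + 4)*(t + 1)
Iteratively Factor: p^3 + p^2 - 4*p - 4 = (p - 2)*(p^2 + 3*p + 2) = (p - 2)*(p + 2)*(p + 1)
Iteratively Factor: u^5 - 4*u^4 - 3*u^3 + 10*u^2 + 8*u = (u - 4)*(u^4 - 3*u^2 - 2*u) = (u - 4)*(u + 1)*(u^3 - u^2 - 2*u) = u*(u - 4)*(u + 1)*(u^2 - u - 2) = u*(u - 4)*(u - 2)*(u + 1)*(u + 1)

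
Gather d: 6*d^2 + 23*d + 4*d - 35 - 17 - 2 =6*d^2 + 27*d - 54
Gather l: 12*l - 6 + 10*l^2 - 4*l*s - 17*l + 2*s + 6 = 10*l^2 + l*(-4*s - 5) + 2*s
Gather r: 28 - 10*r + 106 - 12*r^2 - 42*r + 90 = -12*r^2 - 52*r + 224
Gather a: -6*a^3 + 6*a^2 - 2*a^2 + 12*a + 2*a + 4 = -6*a^3 + 4*a^2 + 14*a + 4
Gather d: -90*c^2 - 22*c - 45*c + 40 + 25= -90*c^2 - 67*c + 65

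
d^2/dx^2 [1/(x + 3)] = 2/(x + 3)^3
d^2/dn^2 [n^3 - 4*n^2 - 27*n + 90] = 6*n - 8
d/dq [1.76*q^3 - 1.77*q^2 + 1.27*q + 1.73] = 5.28*q^2 - 3.54*q + 1.27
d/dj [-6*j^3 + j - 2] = 1 - 18*j^2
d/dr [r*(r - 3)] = 2*r - 3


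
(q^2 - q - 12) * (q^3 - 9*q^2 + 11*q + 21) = q^5 - 10*q^4 + 8*q^3 + 118*q^2 - 153*q - 252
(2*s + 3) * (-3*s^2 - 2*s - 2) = -6*s^3 - 13*s^2 - 10*s - 6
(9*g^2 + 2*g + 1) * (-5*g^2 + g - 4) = -45*g^4 - g^3 - 39*g^2 - 7*g - 4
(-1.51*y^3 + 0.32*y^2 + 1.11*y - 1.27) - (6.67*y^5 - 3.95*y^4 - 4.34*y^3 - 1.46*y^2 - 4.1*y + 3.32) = -6.67*y^5 + 3.95*y^4 + 2.83*y^3 + 1.78*y^2 + 5.21*y - 4.59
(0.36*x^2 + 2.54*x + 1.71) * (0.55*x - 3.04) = 0.198*x^3 + 0.3026*x^2 - 6.7811*x - 5.1984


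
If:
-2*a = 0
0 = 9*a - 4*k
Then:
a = 0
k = 0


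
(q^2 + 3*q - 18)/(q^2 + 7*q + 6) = (q - 3)/(q + 1)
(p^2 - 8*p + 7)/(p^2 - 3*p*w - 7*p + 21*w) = (p - 1)/(p - 3*w)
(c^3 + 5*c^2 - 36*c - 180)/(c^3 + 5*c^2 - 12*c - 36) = (c^2 - c - 30)/(c^2 - c - 6)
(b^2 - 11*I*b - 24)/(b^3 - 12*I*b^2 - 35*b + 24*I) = 1/(b - I)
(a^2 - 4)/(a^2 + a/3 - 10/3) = 3*(a - 2)/(3*a - 5)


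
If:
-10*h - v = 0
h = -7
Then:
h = -7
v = 70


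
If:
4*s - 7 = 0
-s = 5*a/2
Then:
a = -7/10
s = 7/4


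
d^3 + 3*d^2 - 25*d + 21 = (d - 3)*(d - 1)*(d + 7)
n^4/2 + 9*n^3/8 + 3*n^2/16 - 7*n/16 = n*(n/2 + 1/2)*(n - 1/2)*(n + 7/4)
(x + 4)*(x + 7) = x^2 + 11*x + 28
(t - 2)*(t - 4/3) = t^2 - 10*t/3 + 8/3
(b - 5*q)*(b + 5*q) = b^2 - 25*q^2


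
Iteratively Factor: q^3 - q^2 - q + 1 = (q - 1)*(q^2 - 1) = (q - 1)*(q + 1)*(q - 1)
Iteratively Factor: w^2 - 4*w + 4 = (w - 2)*(w - 2)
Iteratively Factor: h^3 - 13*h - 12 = (h + 3)*(h^2 - 3*h - 4) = (h - 4)*(h + 3)*(h + 1)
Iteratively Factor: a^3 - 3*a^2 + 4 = (a + 1)*(a^2 - 4*a + 4) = (a - 2)*(a + 1)*(a - 2)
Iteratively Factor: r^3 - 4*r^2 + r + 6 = (r - 3)*(r^2 - r - 2) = (r - 3)*(r + 1)*(r - 2)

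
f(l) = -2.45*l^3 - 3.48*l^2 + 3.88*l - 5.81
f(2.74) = -71.70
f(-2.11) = -6.47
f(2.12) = -36.57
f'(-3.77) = -74.35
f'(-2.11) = -14.16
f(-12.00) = 3680.11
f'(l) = -7.35*l^2 - 6.96*l + 3.88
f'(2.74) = -70.37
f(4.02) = -205.61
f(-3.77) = 61.38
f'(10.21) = -833.38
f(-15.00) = 7421.74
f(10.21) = -2936.58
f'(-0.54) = 5.50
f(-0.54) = -8.53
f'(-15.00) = -1545.47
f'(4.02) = -142.88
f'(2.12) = -43.91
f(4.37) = -259.77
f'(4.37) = -166.90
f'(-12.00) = -971.00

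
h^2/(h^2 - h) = h/(h - 1)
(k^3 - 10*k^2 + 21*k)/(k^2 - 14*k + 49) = k*(k - 3)/(k - 7)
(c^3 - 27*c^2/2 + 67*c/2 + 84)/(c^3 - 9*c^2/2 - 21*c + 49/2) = (2*c^2 - 13*c - 24)/(2*c^2 + 5*c - 7)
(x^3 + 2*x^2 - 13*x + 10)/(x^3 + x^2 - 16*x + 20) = (x - 1)/(x - 2)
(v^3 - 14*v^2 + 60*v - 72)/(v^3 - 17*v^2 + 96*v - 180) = (v - 2)/(v - 5)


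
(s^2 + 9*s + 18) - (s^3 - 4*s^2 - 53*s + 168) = -s^3 + 5*s^2 + 62*s - 150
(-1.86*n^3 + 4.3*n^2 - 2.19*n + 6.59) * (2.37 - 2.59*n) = 4.8174*n^4 - 15.5452*n^3 + 15.8631*n^2 - 22.2584*n + 15.6183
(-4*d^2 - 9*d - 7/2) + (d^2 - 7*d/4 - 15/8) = -3*d^2 - 43*d/4 - 43/8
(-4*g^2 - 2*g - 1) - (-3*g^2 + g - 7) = -g^2 - 3*g + 6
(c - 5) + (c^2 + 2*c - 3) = c^2 + 3*c - 8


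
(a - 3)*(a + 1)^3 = a^4 - 6*a^2 - 8*a - 3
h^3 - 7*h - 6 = (h - 3)*(h + 1)*(h + 2)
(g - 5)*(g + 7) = g^2 + 2*g - 35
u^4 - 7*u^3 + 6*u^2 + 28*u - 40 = (u - 5)*(u - 2)^2*(u + 2)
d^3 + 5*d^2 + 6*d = d*(d + 2)*(d + 3)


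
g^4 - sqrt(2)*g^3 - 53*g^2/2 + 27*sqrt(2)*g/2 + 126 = (g - 7*sqrt(2)/2)*(g - 2*sqrt(2))*(g + 3*sqrt(2)/2)*(g + 3*sqrt(2))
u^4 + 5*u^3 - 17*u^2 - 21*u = u*(u - 3)*(u + 1)*(u + 7)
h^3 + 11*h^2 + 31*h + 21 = (h + 1)*(h + 3)*(h + 7)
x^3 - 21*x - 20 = (x - 5)*(x + 1)*(x + 4)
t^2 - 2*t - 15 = (t - 5)*(t + 3)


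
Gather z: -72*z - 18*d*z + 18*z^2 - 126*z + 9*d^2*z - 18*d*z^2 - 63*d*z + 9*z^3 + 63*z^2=9*z^3 + z^2*(81 - 18*d) + z*(9*d^2 - 81*d - 198)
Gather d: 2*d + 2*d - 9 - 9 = 4*d - 18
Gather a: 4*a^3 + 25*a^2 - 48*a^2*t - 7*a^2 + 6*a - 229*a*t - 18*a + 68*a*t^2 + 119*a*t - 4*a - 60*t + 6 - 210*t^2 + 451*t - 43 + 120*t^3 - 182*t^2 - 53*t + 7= 4*a^3 + a^2*(18 - 48*t) + a*(68*t^2 - 110*t - 16) + 120*t^3 - 392*t^2 + 338*t - 30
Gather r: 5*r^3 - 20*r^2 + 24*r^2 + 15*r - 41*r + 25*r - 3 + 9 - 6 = 5*r^3 + 4*r^2 - r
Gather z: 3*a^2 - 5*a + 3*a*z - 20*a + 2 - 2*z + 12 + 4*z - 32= 3*a^2 - 25*a + z*(3*a + 2) - 18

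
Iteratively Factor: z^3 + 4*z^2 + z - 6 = (z + 2)*(z^2 + 2*z - 3) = (z - 1)*(z + 2)*(z + 3)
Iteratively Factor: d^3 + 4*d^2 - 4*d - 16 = (d + 2)*(d^2 + 2*d - 8) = (d - 2)*(d + 2)*(d + 4)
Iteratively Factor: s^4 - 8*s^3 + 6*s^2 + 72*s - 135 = (s - 3)*(s^3 - 5*s^2 - 9*s + 45) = (s - 5)*(s - 3)*(s^2 - 9) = (s - 5)*(s - 3)*(s + 3)*(s - 3)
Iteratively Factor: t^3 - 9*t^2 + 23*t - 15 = (t - 3)*(t^2 - 6*t + 5) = (t - 3)*(t - 1)*(t - 5)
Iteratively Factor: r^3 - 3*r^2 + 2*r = (r)*(r^2 - 3*r + 2) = r*(r - 1)*(r - 2)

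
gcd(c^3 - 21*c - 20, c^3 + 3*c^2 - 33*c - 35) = c^2 - 4*c - 5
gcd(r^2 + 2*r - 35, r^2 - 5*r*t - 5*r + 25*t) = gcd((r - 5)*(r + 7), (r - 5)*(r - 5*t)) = r - 5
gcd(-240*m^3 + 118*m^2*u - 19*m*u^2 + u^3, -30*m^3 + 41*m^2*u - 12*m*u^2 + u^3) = 30*m^2 - 11*m*u + u^2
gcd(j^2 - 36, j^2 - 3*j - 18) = j - 6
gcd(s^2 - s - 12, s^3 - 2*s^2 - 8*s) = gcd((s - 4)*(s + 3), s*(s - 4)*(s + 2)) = s - 4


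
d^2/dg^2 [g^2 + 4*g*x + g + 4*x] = 2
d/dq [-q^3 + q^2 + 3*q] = -3*q^2 + 2*q + 3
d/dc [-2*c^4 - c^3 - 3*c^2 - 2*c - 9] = -8*c^3 - 3*c^2 - 6*c - 2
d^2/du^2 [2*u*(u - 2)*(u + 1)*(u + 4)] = 24*u^2 + 36*u - 24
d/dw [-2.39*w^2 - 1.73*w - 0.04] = -4.78*w - 1.73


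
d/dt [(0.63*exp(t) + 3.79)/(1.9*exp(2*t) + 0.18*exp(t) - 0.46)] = (-(0.63*exp(t) + 3.79)*(3.8*exp(t) + 0.18) + 1.197*exp(2*t) + 0.1134*exp(t) - 0.2898)*exp(t)/(1.9*exp(2*t) + 0.18*exp(t) - 0.46)^2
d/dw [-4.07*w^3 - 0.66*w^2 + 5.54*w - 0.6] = -12.21*w^2 - 1.32*w + 5.54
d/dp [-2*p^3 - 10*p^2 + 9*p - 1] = -6*p^2 - 20*p + 9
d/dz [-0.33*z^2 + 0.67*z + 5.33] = 0.67 - 0.66*z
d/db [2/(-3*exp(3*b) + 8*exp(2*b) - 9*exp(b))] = 2*(9*exp(2*b) - 16*exp(b) + 9)*exp(-b)/(3*exp(2*b) - 8*exp(b) + 9)^2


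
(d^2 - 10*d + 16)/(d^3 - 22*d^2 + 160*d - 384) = (d - 2)/(d^2 - 14*d + 48)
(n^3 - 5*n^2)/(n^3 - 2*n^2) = (n - 5)/(n - 2)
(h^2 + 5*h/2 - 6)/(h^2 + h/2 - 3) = (h + 4)/(h + 2)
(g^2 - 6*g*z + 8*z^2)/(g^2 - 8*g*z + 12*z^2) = (-g + 4*z)/(-g + 6*z)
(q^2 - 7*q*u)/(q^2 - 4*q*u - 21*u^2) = q/(q + 3*u)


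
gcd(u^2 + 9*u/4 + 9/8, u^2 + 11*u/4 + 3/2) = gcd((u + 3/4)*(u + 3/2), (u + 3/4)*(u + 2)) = u + 3/4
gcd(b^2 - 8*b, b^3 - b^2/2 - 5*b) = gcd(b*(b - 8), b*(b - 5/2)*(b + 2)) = b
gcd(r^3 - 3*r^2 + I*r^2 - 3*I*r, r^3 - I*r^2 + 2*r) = r^2 + I*r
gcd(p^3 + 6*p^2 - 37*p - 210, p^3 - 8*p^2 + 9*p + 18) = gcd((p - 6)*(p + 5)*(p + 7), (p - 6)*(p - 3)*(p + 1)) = p - 6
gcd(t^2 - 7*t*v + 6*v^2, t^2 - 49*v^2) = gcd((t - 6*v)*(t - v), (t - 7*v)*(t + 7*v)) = 1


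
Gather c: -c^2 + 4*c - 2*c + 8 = -c^2 + 2*c + 8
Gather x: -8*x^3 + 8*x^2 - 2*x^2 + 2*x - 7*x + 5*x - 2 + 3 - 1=-8*x^3 + 6*x^2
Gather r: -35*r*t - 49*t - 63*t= -35*r*t - 112*t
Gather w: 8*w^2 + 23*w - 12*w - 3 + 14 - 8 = 8*w^2 + 11*w + 3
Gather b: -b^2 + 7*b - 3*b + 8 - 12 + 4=-b^2 + 4*b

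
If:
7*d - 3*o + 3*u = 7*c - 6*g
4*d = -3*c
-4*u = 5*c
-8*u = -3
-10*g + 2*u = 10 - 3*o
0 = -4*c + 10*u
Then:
No Solution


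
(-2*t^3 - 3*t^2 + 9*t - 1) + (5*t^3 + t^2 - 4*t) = 3*t^3 - 2*t^2 + 5*t - 1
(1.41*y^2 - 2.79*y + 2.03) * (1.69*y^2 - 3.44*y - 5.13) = 2.3829*y^4 - 9.5655*y^3 + 5.795*y^2 + 7.3295*y - 10.4139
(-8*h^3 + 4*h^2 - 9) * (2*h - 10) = -16*h^4 + 88*h^3 - 40*h^2 - 18*h + 90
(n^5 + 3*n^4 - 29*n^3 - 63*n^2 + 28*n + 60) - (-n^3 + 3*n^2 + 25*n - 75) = n^5 + 3*n^4 - 28*n^3 - 66*n^2 + 3*n + 135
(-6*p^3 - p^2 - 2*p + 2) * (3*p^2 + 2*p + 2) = -18*p^5 - 15*p^4 - 20*p^3 + 4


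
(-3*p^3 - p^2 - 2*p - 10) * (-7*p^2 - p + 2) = 21*p^5 + 10*p^4 + 9*p^3 + 70*p^2 + 6*p - 20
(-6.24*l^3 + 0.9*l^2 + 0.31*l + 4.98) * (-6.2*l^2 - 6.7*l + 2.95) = 38.688*l^5 + 36.228*l^4 - 26.36*l^3 - 30.298*l^2 - 32.4515*l + 14.691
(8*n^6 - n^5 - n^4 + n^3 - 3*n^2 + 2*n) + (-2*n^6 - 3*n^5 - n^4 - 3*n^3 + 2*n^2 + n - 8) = 6*n^6 - 4*n^5 - 2*n^4 - 2*n^3 - n^2 + 3*n - 8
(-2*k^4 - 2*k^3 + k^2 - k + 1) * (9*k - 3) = -18*k^5 - 12*k^4 + 15*k^3 - 12*k^2 + 12*k - 3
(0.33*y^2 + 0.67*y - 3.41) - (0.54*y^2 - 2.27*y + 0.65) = -0.21*y^2 + 2.94*y - 4.06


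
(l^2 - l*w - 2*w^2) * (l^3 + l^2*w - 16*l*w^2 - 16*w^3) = l^5 - 19*l^3*w^2 - 2*l^2*w^3 + 48*l*w^4 + 32*w^5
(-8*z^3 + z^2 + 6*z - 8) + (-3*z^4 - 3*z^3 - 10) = -3*z^4 - 11*z^3 + z^2 + 6*z - 18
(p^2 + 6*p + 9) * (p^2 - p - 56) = p^4 + 5*p^3 - 53*p^2 - 345*p - 504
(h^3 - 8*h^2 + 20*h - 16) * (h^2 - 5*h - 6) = h^5 - 13*h^4 + 54*h^3 - 68*h^2 - 40*h + 96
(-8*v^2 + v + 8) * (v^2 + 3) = -8*v^4 + v^3 - 16*v^2 + 3*v + 24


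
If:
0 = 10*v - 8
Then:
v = 4/5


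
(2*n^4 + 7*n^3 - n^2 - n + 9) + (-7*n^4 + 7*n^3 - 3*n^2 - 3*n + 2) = -5*n^4 + 14*n^3 - 4*n^2 - 4*n + 11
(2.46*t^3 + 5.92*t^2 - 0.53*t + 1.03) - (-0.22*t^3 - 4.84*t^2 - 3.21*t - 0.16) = 2.68*t^3 + 10.76*t^2 + 2.68*t + 1.19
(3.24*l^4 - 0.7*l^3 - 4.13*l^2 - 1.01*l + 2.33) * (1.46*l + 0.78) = 4.7304*l^5 + 1.5052*l^4 - 6.5758*l^3 - 4.696*l^2 + 2.614*l + 1.8174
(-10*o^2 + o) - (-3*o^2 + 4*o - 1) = -7*o^2 - 3*o + 1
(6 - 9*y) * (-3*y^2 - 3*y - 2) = 27*y^3 + 9*y^2 - 12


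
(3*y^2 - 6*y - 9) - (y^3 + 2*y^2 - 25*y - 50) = -y^3 + y^2 + 19*y + 41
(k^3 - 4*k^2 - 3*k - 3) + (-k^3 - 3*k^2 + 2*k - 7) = -7*k^2 - k - 10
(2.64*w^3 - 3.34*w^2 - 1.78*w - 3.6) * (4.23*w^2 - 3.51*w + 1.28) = 11.1672*w^5 - 23.3946*w^4 + 7.5732*w^3 - 13.2554*w^2 + 10.3576*w - 4.608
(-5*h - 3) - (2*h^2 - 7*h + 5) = -2*h^2 + 2*h - 8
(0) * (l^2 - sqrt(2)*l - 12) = 0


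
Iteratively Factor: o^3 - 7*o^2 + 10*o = (o)*(o^2 - 7*o + 10) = o*(o - 2)*(o - 5)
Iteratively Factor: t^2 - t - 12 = (t - 4)*(t + 3)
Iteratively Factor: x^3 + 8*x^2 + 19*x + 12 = (x + 4)*(x^2 + 4*x + 3) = (x + 3)*(x + 4)*(x + 1)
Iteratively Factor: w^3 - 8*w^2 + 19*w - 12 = (w - 4)*(w^2 - 4*w + 3) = (w - 4)*(w - 3)*(w - 1)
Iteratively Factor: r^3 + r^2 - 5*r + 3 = (r - 1)*(r^2 + 2*r - 3) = (r - 1)*(r + 3)*(r - 1)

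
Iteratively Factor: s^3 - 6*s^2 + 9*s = (s)*(s^2 - 6*s + 9) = s*(s - 3)*(s - 3)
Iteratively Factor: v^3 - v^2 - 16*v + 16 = (v - 1)*(v^2 - 16) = (v - 1)*(v + 4)*(v - 4)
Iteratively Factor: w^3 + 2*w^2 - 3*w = (w + 3)*(w^2 - w) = (w - 1)*(w + 3)*(w)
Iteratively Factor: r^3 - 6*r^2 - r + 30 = (r - 5)*(r^2 - r - 6) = (r - 5)*(r - 3)*(r + 2)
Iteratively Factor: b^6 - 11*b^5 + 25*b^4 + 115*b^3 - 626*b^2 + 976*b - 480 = (b - 5)*(b^5 - 6*b^4 - 5*b^3 + 90*b^2 - 176*b + 96) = (b - 5)*(b + 4)*(b^4 - 10*b^3 + 35*b^2 - 50*b + 24) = (b - 5)*(b - 1)*(b + 4)*(b^3 - 9*b^2 + 26*b - 24) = (b - 5)*(b - 3)*(b - 1)*(b + 4)*(b^2 - 6*b + 8) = (b - 5)*(b - 3)*(b - 2)*(b - 1)*(b + 4)*(b - 4)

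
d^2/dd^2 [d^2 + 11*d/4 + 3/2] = 2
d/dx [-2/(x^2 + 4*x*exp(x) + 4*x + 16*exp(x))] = 4*(2*x*exp(x) + x + 10*exp(x) + 2)/(x^2 + 4*x*exp(x) + 4*x + 16*exp(x))^2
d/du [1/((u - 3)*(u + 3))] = -2*u/(u^4 - 18*u^2 + 81)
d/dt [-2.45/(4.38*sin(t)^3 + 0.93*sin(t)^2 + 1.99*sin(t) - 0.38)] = (32.193*sin(t)^2 + 4.557*sin(t) + 4.8755)*cos(t)/(4.38*sin(t)^3 + 0.93*sin(t)^2 + 1.99*sin(t) - 0.38)^2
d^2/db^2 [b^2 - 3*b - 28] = 2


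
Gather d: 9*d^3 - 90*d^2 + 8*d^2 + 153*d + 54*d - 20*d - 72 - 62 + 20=9*d^3 - 82*d^2 + 187*d - 114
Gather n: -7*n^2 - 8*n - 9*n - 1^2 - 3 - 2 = -7*n^2 - 17*n - 6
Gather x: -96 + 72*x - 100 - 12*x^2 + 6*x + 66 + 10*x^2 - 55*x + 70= -2*x^2 + 23*x - 60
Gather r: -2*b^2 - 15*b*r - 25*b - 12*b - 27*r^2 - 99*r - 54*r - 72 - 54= -2*b^2 - 37*b - 27*r^2 + r*(-15*b - 153) - 126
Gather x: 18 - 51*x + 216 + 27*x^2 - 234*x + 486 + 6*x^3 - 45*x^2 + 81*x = 6*x^3 - 18*x^2 - 204*x + 720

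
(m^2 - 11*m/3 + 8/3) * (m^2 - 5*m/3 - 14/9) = m^4 - 16*m^3/3 + 65*m^2/9 + 34*m/27 - 112/27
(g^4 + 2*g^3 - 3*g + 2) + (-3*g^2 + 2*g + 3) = g^4 + 2*g^3 - 3*g^2 - g + 5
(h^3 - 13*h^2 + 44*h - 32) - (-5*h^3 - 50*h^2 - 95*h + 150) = 6*h^3 + 37*h^2 + 139*h - 182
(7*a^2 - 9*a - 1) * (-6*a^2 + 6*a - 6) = -42*a^4 + 96*a^3 - 90*a^2 + 48*a + 6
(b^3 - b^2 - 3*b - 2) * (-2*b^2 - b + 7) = -2*b^5 + b^4 + 14*b^3 - 19*b - 14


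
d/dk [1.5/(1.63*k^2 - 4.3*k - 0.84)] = (6.45 - 4.89*k)/(-1.63*k^2 + 4.3*k + 0.84)^2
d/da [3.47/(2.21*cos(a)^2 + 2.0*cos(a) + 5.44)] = (15.3374*cos(a) + 6.94)*sin(a)/(2.21*cos(a)^2 + 2.0*cos(a) + 5.44)^2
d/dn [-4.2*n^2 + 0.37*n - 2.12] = 0.37 - 8.4*n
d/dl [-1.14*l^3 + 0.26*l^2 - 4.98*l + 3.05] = -3.42*l^2 + 0.52*l - 4.98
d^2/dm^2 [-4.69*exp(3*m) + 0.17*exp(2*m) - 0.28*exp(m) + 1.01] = (-42.21*exp(2*m) + 0.68*exp(m) - 0.28)*exp(m)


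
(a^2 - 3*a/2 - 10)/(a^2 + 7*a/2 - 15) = (2*a^2 - 3*a - 20)/(2*a^2 + 7*a - 30)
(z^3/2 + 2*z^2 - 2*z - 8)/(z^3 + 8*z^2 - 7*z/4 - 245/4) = 2*(z^3 + 4*z^2 - 4*z - 16)/(4*z^3 + 32*z^2 - 7*z - 245)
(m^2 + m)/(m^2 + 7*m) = (m + 1)/(m + 7)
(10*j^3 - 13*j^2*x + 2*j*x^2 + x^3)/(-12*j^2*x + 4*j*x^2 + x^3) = (-5*j^2 + 4*j*x + x^2)/(x*(6*j + x))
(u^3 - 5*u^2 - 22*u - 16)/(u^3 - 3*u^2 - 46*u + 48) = (u^2 + 3*u + 2)/(u^2 + 5*u - 6)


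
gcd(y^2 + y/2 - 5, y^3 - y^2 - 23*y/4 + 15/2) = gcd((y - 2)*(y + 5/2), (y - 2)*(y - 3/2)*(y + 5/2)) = y^2 + y/2 - 5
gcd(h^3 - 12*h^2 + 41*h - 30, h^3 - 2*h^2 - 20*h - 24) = h - 6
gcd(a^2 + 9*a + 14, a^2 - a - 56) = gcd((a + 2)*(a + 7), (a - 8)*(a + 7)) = a + 7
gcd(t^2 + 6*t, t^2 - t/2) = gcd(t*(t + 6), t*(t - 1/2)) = t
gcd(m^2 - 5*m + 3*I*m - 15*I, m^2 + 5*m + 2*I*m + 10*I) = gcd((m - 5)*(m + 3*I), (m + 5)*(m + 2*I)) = 1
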